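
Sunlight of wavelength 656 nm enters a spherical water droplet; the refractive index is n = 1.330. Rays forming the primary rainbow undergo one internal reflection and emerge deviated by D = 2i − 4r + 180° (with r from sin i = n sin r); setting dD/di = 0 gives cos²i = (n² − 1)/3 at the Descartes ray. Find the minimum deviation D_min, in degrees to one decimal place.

cos²i = (1.76890 − 1)/3 = 0.25630; i = arccos(0.50626) = 59.585°.
sin r = sin 59.585°/1.330 = 0.64841; r = 40.422°.
D_min = 2·59.585° − 4·40.422° + 180° = 137.484°.

137.5°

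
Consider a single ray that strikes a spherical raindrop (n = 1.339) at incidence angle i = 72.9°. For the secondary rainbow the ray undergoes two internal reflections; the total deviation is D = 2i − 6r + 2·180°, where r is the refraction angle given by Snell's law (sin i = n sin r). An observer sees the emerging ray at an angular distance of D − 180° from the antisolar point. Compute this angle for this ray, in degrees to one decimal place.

52.5°

sin r = sin 72.9° / 1.339 = 0.9558/1.339 = 0.7138; r = 45.55°.
D = 2·72.9° − 6·45.55° + 2·180° = 145.80° − 273.28° + 360° = 232.52°.
Angle from antisolar point = D − 180° = 52.52°.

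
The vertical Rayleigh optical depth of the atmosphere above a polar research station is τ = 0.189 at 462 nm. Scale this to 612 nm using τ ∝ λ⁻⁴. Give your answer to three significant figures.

τ(612 nm) = τ(462 nm) × (462/612)⁴ = 0.189 × (0.7549)⁴ = 0.189 × 0.3248 = 0.0614.

0.0614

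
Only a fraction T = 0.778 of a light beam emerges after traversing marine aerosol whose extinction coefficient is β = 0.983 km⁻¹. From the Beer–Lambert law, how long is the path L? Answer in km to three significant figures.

0.255 km

Beer–Lambert: T = exp(−βL) ⇒ L = −ln(T)/β = −ln(0.778)/0.983 = 0.2510/0.983 = 0.2554 km.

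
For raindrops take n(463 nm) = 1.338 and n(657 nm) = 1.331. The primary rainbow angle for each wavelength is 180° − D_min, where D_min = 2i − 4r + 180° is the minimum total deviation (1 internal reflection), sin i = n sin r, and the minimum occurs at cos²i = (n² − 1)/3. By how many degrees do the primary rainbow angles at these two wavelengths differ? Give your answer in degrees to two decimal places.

1.01°

At 463 nm (n = 1.338): cos²i = 0.26341 → i = 59.120°, r = 39.899°, D_min = 138.643°, rainbow angle = 41.357°.
At 657 nm (n = 1.331): cos²i = 0.25719 → i = 59.527°, r = 40.356°, D_min = 137.630°, rainbow angle = 42.370°.
Angular width = |41.357° − 42.370°| = 1.013°.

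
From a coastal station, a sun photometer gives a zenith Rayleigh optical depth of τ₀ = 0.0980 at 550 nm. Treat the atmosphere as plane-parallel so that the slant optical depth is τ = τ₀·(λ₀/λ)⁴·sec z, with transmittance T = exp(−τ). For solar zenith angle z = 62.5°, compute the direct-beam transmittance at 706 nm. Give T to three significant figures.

sec 62.5° = 2.1657.
τ = 0.0980 × (550/706)⁴ × 2.1657 = 0.0980 × 0.3683 × 2.1657 = 0.0782.
T = exp(−0.0782) = 0.9248.

0.925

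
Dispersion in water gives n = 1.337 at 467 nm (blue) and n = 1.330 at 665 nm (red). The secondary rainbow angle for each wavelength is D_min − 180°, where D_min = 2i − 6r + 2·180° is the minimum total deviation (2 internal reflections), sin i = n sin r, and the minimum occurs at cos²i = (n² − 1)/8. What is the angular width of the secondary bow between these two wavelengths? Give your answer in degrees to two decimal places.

At 467 nm (n = 1.337): cos²i = 0.09845 → i = 71.714°, r = 45.249°, D_min = 231.934°, rainbow angle = 51.934°.
At 665 nm (n = 1.330): cos²i = 0.09611 → i = 71.940°, r = 45.630°, D_min = 230.101°, rainbow angle = 50.101°.
Angular width = |51.934° − 50.101°| = 1.832°.

1.83°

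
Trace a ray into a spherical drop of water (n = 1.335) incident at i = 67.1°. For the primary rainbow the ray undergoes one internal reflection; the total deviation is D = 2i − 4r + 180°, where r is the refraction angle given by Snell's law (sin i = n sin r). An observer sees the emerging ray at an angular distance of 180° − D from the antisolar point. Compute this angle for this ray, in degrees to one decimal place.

sin r = sin 67.1° / 1.335 = 0.9212/1.335 = 0.6900; r = 43.63°.
D = 2·67.1° − 4·43.63° + 180° = 134.20° − 174.53° + 180° = 139.67°.
Angle from antisolar point = 180° − D = 40.33°.

40.3°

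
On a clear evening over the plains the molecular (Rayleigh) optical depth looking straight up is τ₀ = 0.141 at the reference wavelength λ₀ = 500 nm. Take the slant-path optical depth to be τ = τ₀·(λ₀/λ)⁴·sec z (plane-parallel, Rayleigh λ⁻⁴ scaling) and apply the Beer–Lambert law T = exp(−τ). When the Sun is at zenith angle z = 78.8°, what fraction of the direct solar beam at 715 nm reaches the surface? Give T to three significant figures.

0.841

sec 78.8° = 5.1484.
τ = 0.141 × (500/715)⁴ × 5.1484 = 0.141 × 0.2391 × 5.1484 = 0.1736.
T = exp(−0.1736) = 0.8406.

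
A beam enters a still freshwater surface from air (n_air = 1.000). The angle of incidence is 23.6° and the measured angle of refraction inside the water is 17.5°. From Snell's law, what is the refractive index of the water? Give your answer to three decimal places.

1.331

n = sin θ_i / sin θ_r = sin 23.6° / sin 17.5° = 0.4003 / 0.3007 = 1.3314.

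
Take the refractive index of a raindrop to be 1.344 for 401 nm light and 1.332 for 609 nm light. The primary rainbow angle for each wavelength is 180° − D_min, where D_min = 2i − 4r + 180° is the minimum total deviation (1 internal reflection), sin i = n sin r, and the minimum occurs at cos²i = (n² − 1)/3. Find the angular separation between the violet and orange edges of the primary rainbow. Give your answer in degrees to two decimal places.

1.72°

At 401 nm (n = 1.344): cos²i = 0.26878 → i = 58.772°, r = 39.512°, D_min = 139.495°, rainbow angle = 40.505°.
At 609 nm (n = 1.332): cos²i = 0.25807 → i = 59.469°, r = 40.290°, D_min = 137.776°, rainbow angle = 42.224°.
Angular width = |40.505° − 42.224°| = 1.719°.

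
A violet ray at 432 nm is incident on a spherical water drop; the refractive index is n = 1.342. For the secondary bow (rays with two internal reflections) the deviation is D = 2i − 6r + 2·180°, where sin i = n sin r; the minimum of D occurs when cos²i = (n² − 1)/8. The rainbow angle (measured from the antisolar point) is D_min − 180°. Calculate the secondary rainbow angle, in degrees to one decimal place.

53.2°

cos²i = (1.80096 − 1)/8 = 0.10012; i = arccos(0.31642) = 71.554°.
sin r = sin 71.554°/1.342 = 0.70687; r = 44.981°.
D_min = 2·71.554° − 6·44.981° + 360° = 233.222°.
Rainbow angle = D_min − 180° = 53.222°.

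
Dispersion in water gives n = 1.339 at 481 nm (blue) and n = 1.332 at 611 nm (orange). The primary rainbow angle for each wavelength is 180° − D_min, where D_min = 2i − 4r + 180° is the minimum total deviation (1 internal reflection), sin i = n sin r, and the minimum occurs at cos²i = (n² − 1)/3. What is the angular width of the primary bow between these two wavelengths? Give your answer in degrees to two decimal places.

At 481 nm (n = 1.339): cos²i = 0.26431 → i = 59.062°, r = 39.834°, D_min = 138.786°, rainbow angle = 41.214°.
At 611 nm (n = 1.332): cos²i = 0.25807 → i = 59.469°, r = 40.290°, D_min = 137.776°, rainbow angle = 42.224°.
Angular width = |41.214° − 42.224°| = 1.010°.

1.01°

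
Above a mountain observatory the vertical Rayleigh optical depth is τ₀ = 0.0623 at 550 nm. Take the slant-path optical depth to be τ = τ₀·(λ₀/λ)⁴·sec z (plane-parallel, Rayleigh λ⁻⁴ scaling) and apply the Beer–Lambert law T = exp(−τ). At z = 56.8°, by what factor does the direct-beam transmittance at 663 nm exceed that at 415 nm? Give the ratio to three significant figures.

Airmass: sec 56.8° = 1.8263.
τ(663 nm) = 0.0623 × (550/663)⁴ × 1.8263 = 0.0623 × 0.4736 × 1.8263 = 0.0539.
τ(415 nm) = 0.0623 × (550/415)⁴ × 1.8263 = 0.0623 × 3.0850 × 1.8263 = 0.3510.
T(663)/T(415) = exp(τ_B − τ_A) = exp(0.2971) = 1.3460.

1.35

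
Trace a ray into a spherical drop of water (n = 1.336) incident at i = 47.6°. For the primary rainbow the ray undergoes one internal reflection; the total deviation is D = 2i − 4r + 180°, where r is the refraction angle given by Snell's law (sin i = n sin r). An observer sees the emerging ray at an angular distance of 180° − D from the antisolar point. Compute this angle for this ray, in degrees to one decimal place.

39.0°

sin r = sin 47.6° / 1.336 = 0.7385/1.336 = 0.5527; r = 33.55°.
D = 2·47.6° − 4·33.55° + 180° = 95.20° − 134.22° + 180° = 140.98°.
Angle from antisolar point = 180° − D = 39.02°.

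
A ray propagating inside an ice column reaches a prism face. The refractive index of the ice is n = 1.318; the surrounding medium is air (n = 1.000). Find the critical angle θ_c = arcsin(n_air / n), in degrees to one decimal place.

49.4°

sin θ_c = n_air / n = 1.000 / 1.318 = 0.7587.
θ_c = arcsin(0.7587) = 49.35°.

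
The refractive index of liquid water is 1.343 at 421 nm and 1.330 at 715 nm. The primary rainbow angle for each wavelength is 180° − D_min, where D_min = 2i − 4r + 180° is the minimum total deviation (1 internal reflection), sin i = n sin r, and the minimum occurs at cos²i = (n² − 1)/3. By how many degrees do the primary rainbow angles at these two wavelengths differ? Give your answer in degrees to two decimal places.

At 421 nm (n = 1.343): cos²i = 0.26788 → i = 58.830°, r = 39.577°, D_min = 139.354°, rainbow angle = 40.646°.
At 715 nm (n = 1.330): cos²i = 0.25630 → i = 59.585°, r = 40.422°, D_min = 137.484°, rainbow angle = 42.516°.
Angular width = |40.646° − 42.516°| = 1.871°.

1.87°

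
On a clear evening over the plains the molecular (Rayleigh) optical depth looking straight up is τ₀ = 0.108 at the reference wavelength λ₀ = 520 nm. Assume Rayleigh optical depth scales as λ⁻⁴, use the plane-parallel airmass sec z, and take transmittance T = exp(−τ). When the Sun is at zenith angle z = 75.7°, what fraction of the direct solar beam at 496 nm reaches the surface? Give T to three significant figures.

sec 75.7° = 4.0486.
τ = 0.108 × (520/496)⁴ × 4.0486 = 0.108 × 1.2081 × 4.0486 = 0.5282.
T = exp(−0.5282) = 0.5897.

0.590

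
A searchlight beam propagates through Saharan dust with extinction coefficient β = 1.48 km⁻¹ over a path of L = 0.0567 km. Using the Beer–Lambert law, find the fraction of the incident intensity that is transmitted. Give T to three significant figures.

τ = β·L = 1.48 × 0.0567 = 0.0839.
T = exp(−0.0839) = 0.9195.

0.920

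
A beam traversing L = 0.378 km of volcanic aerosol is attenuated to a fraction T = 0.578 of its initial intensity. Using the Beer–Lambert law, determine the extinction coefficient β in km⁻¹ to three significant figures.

Beer–Lambert: T = exp(−βL) ⇒ β = −ln(T)/L = −ln(0.578)/0.378 = 0.5482/0.378 = 1.45 km⁻¹.

1.45 km⁻¹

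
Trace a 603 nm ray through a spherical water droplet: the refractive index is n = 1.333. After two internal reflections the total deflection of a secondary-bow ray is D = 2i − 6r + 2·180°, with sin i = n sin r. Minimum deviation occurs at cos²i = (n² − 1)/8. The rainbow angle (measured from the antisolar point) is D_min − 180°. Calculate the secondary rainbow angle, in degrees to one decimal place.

50.9°

cos²i = (1.77689 − 1)/8 = 0.09711; i = arccos(0.31163) = 71.843°.
sin r = sin 71.843°/1.333 = 0.71283; r = 45.466°.
D_min = 2·71.843° − 6·45.466° + 360° = 230.891°.
Rainbow angle = D_min − 180° = 50.891°.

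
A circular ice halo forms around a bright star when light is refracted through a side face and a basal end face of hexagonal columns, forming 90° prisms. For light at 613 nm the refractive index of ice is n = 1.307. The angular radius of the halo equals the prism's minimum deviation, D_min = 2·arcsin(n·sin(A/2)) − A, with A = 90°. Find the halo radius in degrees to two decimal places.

n·sin(A/2) = 1.307 × sin 45° = 1.307 × 0.7071 = 0.9242.
D_min = 2·arcsin(0.9242) − 90° = 2 × 67.546° − 90° = 45.093°.

45.09°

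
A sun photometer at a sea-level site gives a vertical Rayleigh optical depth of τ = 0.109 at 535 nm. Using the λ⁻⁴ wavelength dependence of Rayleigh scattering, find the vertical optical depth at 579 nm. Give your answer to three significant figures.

0.0795

τ(579 nm) = τ(535 nm) × (535/579)⁴ = 0.109 × (0.9240)⁴ = 0.109 × 0.7290 = 0.0795.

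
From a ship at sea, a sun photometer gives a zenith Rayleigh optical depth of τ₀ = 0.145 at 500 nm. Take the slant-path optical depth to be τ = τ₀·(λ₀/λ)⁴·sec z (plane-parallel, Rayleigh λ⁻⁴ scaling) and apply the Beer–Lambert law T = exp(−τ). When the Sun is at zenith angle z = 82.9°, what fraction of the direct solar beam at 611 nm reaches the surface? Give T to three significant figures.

0.591

sec 82.9° = 8.0905.
τ = 0.145 × (500/611)⁴ × 8.0905 = 0.145 × 0.4485 × 8.0905 = 0.5261.
T = exp(−0.5261) = 0.5909.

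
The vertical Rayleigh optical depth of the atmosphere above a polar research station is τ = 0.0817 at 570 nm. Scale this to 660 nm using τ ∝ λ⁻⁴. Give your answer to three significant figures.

τ(660 nm) = τ(570 nm) × (570/660)⁴ = 0.0817 × (0.8636)⁴ = 0.0817 × 0.5563 = 0.0455.

0.0455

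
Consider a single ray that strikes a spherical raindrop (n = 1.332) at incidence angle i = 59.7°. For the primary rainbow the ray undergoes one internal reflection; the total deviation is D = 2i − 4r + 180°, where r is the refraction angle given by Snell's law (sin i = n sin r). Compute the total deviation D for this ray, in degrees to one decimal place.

sin r = sin 59.7° / 1.332 = 0.8634/1.332 = 0.6482; r = 40.41°.
D = 2·59.7° − 4·40.41° + 180° = 119.40° − 161.62° + 180° = 137.78°.

137.8°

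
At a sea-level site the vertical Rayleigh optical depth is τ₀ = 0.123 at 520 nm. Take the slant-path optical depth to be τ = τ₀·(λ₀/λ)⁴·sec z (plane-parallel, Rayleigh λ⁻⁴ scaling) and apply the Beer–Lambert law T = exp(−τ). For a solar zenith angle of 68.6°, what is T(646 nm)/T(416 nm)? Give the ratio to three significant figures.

Airmass: sec 68.6° = 2.7407.
τ(646 nm) = 0.123 × (520/646)⁴ × 2.7407 = 0.123 × 0.4198 × 2.7407 = 0.1415.
τ(416 nm) = 0.123 × (520/416)⁴ × 2.7407 = 0.123 × 2.4414 × 2.7407 = 0.8230.
T(646)/T(416) = exp(τ_B − τ_A) = exp(0.6815) = 1.9768.

1.98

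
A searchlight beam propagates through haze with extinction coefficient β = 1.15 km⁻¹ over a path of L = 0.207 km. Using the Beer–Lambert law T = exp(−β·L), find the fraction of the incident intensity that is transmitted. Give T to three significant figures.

τ = β·L = 1.15 × 0.207 = 0.2380.
T = exp(−0.2380) = 0.7882.

0.788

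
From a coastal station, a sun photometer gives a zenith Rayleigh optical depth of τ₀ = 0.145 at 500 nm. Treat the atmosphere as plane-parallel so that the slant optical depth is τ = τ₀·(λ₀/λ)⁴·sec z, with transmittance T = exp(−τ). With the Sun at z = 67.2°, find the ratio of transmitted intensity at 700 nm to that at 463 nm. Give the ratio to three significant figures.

Airmass: sec 67.2° = 2.5805.
τ(700 nm) = 0.145 × (500/700)⁴ × 2.5805 = 0.145 × 0.2603 × 2.5805 = 0.0974.
τ(463 nm) = 0.145 × (500/463)⁴ × 2.5805 = 0.145 × 1.3601 × 2.5805 = 0.5089.
T(700)/T(463) = exp(τ_B − τ_A) = exp(0.4115) = 1.5091.

1.51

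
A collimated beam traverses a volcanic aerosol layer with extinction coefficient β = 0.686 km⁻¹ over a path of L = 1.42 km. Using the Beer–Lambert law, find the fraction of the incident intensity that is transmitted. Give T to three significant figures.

τ = β·L = 0.686 × 1.42 = 0.9741.
T = exp(−0.9741) = 0.3775.

0.378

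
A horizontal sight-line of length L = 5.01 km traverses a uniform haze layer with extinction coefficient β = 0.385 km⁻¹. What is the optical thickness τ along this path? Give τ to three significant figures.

τ = β·L = 0.385 × 5.01 = 1.9288.

1.93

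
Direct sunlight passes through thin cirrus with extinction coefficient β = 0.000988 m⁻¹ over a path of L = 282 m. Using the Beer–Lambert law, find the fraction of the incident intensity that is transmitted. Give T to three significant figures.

τ = β·L = 0.000988 × 282 = 0.2786.
T = exp(−0.2786) = 0.7568.

0.757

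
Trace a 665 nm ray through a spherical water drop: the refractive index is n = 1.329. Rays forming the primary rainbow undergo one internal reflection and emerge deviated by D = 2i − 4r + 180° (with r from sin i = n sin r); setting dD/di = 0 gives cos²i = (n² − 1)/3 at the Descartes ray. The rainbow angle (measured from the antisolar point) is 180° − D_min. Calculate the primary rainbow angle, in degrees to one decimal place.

cos²i = (1.76624 − 1)/3 = 0.25541; i = arccos(0.50538) = 59.643°.
sin r = sin 59.643°/1.329 = 0.64928; r = 40.487°.
D_min = 2·59.643° − 4·40.487° + 180° = 137.337°.
Rainbow angle = 180° − D_min = 42.663°.

42.7°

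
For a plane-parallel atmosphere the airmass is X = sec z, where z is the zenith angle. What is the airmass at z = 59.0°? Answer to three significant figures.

X = sec z = 1/cos 59.0° = 1/0.5150 = 1.9416.

1.94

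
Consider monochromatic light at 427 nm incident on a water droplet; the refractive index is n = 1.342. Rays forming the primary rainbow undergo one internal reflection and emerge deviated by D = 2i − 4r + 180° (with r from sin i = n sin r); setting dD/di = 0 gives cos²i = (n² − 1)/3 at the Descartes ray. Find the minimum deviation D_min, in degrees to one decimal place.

139.2°

cos²i = (1.80096 − 1)/3 = 0.26699; i = arccos(0.51671) = 58.888°.
sin r = sin 58.888°/1.342 = 0.63797; r = 39.641°.
D_min = 2·58.888° − 4·39.641° + 180° = 139.213°.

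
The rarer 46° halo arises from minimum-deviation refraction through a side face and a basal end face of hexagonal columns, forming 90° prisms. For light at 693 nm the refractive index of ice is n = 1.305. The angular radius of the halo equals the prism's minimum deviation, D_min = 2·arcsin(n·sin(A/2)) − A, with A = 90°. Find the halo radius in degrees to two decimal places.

44.67°

n·sin(A/2) = 1.305 × sin 45° = 1.305 × 0.7071 = 0.9228.
D_min = 2·arcsin(0.9228) − 90° = 2 × 67.335° − 90° = 44.670°.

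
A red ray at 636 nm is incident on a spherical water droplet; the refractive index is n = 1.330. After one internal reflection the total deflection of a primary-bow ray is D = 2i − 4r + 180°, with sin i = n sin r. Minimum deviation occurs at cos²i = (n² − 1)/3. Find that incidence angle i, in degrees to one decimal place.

59.6°

cos²i = (1.330² − 1)/3 = (1.76890 − 1)/3 = 0.25630.
cos i = 0.50626, so i = 59.585°.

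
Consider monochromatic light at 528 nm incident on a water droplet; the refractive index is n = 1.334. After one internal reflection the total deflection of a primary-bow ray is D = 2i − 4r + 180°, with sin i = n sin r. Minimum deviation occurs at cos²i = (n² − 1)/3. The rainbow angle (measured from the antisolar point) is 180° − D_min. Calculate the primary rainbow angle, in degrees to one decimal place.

41.9°

cos²i = (1.77956 − 1)/3 = 0.25985; i = arccos(0.50976) = 59.352°.
sin r = sin 59.352°/1.334 = 0.64492; r = 40.159°.
D_min = 2·59.352° − 4·40.159° + 180° = 138.067°.
Rainbow angle = 180° − D_min = 41.933°.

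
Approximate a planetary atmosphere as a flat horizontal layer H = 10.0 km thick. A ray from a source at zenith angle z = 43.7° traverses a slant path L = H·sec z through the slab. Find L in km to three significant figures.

13.8 km

sec z = 1/cos 43.7° = 1.3832.
L = 10.0 × 1.3832 = 13.832 km.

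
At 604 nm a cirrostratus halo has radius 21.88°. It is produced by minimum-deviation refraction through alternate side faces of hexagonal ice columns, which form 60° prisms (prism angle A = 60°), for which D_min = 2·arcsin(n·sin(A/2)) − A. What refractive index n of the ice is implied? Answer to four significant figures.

Rearranging: n = sin((D_min + A)/2) / sin(A/2).
(D_min + A)/2 = (21.88° + 60°)/2 = 40.940°.
n = sin 40.940° / sin 30° = 0.6553 / 0.5000 = 1.3105.

1.311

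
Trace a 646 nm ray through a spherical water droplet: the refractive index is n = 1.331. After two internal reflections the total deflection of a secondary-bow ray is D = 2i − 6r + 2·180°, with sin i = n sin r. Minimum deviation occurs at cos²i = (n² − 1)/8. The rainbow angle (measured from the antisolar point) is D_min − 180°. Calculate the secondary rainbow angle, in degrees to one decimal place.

50.4°

cos²i = (1.77156 − 1)/8 = 0.09645; i = arccos(0.31056) = 71.907°.
sin r = sin 71.907°/1.331 = 0.71417; r = 45.575°.
D_min = 2·71.907° − 6·45.575° + 360° = 230.365°.
Rainbow angle = D_min − 180° = 50.365°.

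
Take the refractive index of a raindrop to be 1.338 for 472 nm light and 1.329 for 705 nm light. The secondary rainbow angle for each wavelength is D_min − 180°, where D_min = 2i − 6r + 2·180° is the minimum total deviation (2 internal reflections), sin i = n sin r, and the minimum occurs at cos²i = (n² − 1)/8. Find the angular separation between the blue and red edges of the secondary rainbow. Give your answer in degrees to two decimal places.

At 472 nm (n = 1.338): cos²i = 0.09878 → i = 71.682°, r = 45.195°, D_min = 232.193°, rainbow angle = 52.193°.
At 705 nm (n = 1.329): cos²i = 0.09578 → i = 71.972°, r = 45.685°, D_min = 229.837°, rainbow angle = 49.837°.
Angular width = |52.193° − 49.837°| = 2.356°.

2.36°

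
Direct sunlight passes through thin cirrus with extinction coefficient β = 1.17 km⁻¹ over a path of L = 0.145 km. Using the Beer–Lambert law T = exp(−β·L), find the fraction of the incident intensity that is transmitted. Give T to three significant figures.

0.844

τ = β·L = 1.17 × 0.145 = 0.1696.
T = exp(−0.1696) = 0.8440.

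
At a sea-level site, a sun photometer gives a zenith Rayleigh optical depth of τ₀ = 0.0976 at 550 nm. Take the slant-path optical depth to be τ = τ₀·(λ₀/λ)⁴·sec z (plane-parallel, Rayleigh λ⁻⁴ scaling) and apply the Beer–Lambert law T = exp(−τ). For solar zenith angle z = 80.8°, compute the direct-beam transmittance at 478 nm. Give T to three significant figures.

sec 80.8° = 6.2546.
τ = 0.0976 × (550/478)⁴ × 6.2546 = 0.0976 × 1.7528 × 6.2546 = 1.0700.
T = exp(−1.0700) = 0.3430.

0.343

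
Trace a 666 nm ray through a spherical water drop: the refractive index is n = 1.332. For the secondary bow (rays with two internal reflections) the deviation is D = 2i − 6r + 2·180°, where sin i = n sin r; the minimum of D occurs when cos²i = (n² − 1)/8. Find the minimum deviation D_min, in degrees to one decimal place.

cos²i = (1.77422 − 1)/8 = 0.09678; i = arccos(0.31109) = 71.875°.
sin r = sin 71.875°/1.332 = 0.71350; r = 45.520°.
D_min = 2·71.875° − 6·45.520° + 360° = 230.628°.

230.6°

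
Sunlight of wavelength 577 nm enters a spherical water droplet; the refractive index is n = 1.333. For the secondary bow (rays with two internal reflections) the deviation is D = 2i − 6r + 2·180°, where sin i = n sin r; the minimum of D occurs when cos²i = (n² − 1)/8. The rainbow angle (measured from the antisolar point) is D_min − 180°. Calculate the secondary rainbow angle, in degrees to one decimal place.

cos²i = (1.77689 − 1)/8 = 0.09711; i = arccos(0.31163) = 71.843°.
sin r = sin 71.843°/1.333 = 0.71283; r = 45.466°.
D_min = 2·71.843° − 6·45.466° + 360° = 230.891°.
Rainbow angle = D_min − 180° = 50.891°.

50.9°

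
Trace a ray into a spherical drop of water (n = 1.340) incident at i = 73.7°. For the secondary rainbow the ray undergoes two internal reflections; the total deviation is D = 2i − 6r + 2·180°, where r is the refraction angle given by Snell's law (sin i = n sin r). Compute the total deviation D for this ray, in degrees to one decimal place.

sin r = sin 73.7° / 1.340 = 0.9598/1.340 = 0.7163; r = 45.75°.
D = 2·73.7° − 6·45.75° + 2·180° = 147.40° − 274.49° + 360° = 232.91°.

232.9°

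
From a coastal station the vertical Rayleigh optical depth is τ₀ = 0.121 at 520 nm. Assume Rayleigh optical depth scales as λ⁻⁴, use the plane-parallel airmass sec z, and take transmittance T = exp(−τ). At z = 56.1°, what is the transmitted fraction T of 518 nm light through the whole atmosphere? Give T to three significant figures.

0.802

sec 56.1° = 1.7929.
τ = 0.121 × (520/518)⁴ × 1.7929 = 0.121 × 1.0155 × 1.7929 = 0.2203.
T = exp(−0.2203) = 0.8023.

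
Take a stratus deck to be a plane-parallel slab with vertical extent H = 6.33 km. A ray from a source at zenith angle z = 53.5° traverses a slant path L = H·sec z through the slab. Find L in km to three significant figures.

10.6 km

sec z = 1/cos 53.5° = 1.6812.
L = 6.33 × 1.6812 = 10.642 km.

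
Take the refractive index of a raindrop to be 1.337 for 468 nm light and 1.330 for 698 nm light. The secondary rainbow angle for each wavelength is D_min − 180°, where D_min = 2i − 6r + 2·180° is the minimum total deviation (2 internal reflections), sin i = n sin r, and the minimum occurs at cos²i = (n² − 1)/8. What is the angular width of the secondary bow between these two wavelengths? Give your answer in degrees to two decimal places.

At 468 nm (n = 1.337): cos²i = 0.09845 → i = 71.714°, r = 45.249°, D_min = 231.934°, rainbow angle = 51.934°.
At 698 nm (n = 1.330): cos²i = 0.09611 → i = 71.940°, r = 45.630°, D_min = 230.101°, rainbow angle = 50.101°.
Angular width = |51.934° − 50.101°| = 1.832°.

1.83°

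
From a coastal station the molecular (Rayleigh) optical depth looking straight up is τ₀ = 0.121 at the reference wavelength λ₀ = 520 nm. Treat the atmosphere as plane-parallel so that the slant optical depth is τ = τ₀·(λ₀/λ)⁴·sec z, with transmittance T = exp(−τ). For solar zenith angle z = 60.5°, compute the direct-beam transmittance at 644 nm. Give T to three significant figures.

sec 60.5° = 2.0308.
τ = 0.121 × (520/644)⁴ × 2.0308 = 0.121 × 0.4251 × 2.0308 = 0.1045.
T = exp(−0.1045) = 0.9008.

0.901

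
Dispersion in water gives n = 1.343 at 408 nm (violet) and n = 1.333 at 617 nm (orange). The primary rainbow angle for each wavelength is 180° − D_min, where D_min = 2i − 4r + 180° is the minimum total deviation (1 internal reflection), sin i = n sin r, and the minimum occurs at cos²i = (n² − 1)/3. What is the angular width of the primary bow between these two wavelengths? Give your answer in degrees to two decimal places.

At 408 nm (n = 1.343): cos²i = 0.26788 → i = 58.830°, r = 39.577°, D_min = 139.354°, rainbow angle = 40.646°.
At 617 nm (n = 1.333): cos²i = 0.25896 → i = 59.410°, r = 40.225°, D_min = 137.922°, rainbow angle = 42.078°.
Angular width = |40.646° − 42.078°| = 1.432°.

1.43°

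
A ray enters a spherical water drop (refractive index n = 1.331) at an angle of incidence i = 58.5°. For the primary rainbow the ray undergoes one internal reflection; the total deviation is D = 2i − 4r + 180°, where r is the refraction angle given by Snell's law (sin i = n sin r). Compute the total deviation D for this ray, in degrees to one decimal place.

sin r = sin 58.5° / 1.331 = 0.8526/1.331 = 0.6406; r = 39.84°.
D = 2·58.5° − 4·39.84° + 180° = 117.00° − 159.35° + 180° = 137.65°.

137.7°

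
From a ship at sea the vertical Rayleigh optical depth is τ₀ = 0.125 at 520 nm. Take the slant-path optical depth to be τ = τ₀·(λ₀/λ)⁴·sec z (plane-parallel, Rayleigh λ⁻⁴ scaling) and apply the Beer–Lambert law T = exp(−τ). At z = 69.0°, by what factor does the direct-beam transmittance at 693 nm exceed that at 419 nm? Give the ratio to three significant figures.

2.05

Airmass: sec 69.0° = 2.7904.
τ(693 nm) = 0.125 × (520/693)⁴ × 2.7904 = 0.125 × 0.3170 × 2.7904 = 0.1106.
τ(419 nm) = 0.125 × (520/419)⁴ × 2.7904 = 0.125 × 2.3722 × 2.7904 = 0.8274.
T(693)/T(419) = exp(τ_B − τ_A) = exp(0.7169) = 2.0480.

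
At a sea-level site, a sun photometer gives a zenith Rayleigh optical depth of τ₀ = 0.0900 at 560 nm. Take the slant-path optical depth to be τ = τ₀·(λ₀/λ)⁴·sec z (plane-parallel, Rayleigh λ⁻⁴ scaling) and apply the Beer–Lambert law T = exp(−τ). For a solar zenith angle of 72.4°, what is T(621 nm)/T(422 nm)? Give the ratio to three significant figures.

Airmass: sec 72.4° = 3.3072.
τ(621 nm) = 0.0900 × (560/621)⁴ × 3.3072 = 0.0900 × 0.6613 × 3.3072 = 0.1968.
τ(422 nm) = 0.0900 × (560/422)⁴ × 3.3072 = 0.0900 × 3.1010 × 3.3072 = 0.9230.
T(621)/T(422) = exp(τ_B − τ_A) = exp(0.7262) = 2.0672.

2.07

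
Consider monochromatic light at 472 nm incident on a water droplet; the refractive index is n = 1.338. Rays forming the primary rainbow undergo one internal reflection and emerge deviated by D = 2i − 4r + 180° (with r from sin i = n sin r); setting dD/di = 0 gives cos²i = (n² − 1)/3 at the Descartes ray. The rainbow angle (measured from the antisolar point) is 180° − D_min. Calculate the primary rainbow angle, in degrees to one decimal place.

cos²i = (1.79024 − 1)/3 = 0.26341; i = arccos(0.51324) = 59.120°.
sin r = sin 59.120°/1.338 = 0.64144; r = 39.899°.
D_min = 2·59.120° − 4·39.899° + 180° = 138.643°.
Rainbow angle = 180° − D_min = 41.357°.

41.4°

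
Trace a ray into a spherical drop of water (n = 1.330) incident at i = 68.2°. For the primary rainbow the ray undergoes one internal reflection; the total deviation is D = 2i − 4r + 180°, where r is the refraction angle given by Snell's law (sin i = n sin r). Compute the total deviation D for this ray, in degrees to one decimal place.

sin r = sin 68.2° / 1.330 = 0.9285/1.330 = 0.6981; r = 44.28°.
D = 2·68.2° − 4·44.28° + 180° = 136.40° − 177.10° + 180° = 139.30°.

139.3°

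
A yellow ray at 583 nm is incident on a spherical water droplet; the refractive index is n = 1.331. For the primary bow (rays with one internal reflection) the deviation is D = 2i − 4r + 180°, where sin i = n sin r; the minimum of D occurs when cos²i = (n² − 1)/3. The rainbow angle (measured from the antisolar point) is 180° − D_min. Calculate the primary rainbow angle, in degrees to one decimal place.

42.4°

cos²i = (1.77156 − 1)/3 = 0.25719; i = arccos(0.50714) = 59.527°.
sin r = sin 59.527°/1.331 = 0.64753; r = 40.356°.
D_min = 2·59.527° − 4·40.356° + 180° = 137.630°.
Rainbow angle = 180° − D_min = 42.370°.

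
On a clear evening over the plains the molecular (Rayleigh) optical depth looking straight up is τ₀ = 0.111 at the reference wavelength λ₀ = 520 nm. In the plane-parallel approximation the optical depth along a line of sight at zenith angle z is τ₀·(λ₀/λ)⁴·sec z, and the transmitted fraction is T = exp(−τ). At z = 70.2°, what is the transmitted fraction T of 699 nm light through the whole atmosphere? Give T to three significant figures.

sec 70.2° = 2.9521.
τ = 0.111 × (520/699)⁴ × 2.9521 = 0.111 × 0.3063 × 2.9521 = 0.1004.
T = exp(−0.1004) = 0.9045.

0.905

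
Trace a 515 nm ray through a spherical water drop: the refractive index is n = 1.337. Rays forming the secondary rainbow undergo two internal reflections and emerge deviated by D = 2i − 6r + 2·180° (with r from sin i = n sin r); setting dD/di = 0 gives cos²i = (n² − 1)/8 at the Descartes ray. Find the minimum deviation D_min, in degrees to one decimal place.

cos²i = (1.78757 − 1)/8 = 0.09845; i = arccos(0.31376) = 71.714°.
sin r = sin 71.714°/1.337 = 0.71017; r = 45.249°.
D_min = 2·71.714° − 6·45.249° + 360° = 231.934°.

231.9°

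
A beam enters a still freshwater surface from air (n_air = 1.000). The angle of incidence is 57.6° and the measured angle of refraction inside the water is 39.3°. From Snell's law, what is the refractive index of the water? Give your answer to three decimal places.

n = sin θ_i / sin θ_r = sin 57.6° / sin 39.3° = 0.8443 / 0.6334 = 1.3330.

1.333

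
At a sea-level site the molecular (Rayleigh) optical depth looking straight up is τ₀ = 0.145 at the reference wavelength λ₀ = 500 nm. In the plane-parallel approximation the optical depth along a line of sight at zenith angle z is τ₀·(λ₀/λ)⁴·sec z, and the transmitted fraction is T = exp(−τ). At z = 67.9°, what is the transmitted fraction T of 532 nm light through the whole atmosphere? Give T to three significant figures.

0.740

sec 67.9° = 2.6580.
τ = 0.145 × (500/532)⁴ × 2.6580 = 0.145 × 0.7802 × 2.6580 = 0.3007.
T = exp(−0.3007) = 0.7403.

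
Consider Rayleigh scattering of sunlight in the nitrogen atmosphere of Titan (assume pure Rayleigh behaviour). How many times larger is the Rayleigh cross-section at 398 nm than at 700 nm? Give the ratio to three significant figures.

9.57

Rayleigh scattering ∝ λ⁻⁴, so the ratio of coefficients is the inverse fourth power of the wavelength ratio.
σ(398)/σ(700) = (700/398)⁴ = (1.7588)⁴ = 9.569.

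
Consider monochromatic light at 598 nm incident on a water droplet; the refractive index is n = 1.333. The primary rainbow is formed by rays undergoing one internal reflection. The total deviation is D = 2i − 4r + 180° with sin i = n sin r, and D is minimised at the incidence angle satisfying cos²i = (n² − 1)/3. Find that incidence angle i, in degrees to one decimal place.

cos²i = (1.333² − 1)/3 = (1.77689 − 1)/3 = 0.25896.
cos i = 0.50888, so i = 59.410°.

59.4°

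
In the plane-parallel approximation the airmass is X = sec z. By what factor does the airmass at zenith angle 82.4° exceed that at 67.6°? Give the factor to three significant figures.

2.88

X(82.4°)/X(67.6°) = sec 82.4° / sec 67.6° = cos 67.6° / cos 82.4° = 0.3811/0.1323 = 2.8813.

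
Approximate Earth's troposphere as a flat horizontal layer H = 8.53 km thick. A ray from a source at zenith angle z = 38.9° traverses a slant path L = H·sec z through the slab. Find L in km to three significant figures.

11.0 km

sec z = 1/cos 38.9° = 1.2849.
L = 8.53 × 1.2849 = 10.961 km.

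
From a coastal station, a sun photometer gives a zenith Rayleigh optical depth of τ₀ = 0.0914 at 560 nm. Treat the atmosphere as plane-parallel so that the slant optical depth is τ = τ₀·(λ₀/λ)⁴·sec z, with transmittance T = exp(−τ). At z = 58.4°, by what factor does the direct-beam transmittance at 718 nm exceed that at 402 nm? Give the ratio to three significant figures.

Airmass: sec 58.4° = 1.9084.
τ(718 nm) = 0.0914 × (560/718)⁴ × 1.9084 = 0.0914 × 0.3700 × 1.9084 = 0.0645.
τ(402 nm) = 0.0914 × (560/402)⁴ × 1.9084 = 0.0914 × 3.7657 × 1.9084 = 0.6569.
T(718)/T(402) = exp(τ_B − τ_A) = exp(0.5923) = 1.8082.

1.81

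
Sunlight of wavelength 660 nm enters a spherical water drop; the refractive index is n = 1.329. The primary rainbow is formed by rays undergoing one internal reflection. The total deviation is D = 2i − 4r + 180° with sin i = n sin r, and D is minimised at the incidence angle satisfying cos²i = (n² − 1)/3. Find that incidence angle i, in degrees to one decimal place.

cos²i = (1.329² − 1)/3 = (1.76624 − 1)/3 = 0.25541.
cos i = 0.50538, so i = 59.643°.

59.6°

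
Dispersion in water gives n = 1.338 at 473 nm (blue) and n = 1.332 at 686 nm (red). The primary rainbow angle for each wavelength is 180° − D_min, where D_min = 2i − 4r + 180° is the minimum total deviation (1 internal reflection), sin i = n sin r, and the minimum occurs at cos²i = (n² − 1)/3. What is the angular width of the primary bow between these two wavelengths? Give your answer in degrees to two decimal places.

0.87°

At 473 nm (n = 1.338): cos²i = 0.26341 → i = 59.120°, r = 39.899°, D_min = 138.643°, rainbow angle = 41.357°.
At 686 nm (n = 1.332): cos²i = 0.25807 → i = 59.469°, r = 40.290°, D_min = 137.776°, rainbow angle = 42.224°.
Angular width = |41.357° − 42.224°| = 0.867°.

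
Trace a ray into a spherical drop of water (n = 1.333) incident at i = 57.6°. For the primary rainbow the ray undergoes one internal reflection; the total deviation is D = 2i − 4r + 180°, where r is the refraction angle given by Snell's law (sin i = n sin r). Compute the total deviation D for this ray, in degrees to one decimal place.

138.0°

sin r = sin 57.6° / 1.333 = 0.8443/1.333 = 0.6334; r = 39.30°.
D = 2·57.6° − 4·39.30° + 180° = 115.20° − 157.21° + 180° = 137.99°.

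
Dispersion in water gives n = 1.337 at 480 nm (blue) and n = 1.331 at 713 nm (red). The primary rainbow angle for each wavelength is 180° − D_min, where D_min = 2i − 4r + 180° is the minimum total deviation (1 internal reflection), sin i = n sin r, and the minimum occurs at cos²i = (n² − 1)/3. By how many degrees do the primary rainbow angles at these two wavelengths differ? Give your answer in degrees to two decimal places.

0.87°

At 480 nm (n = 1.337): cos²i = 0.26252 → i = 59.178°, r = 39.964°, D_min = 138.500°, rainbow angle = 41.500°.
At 713 nm (n = 1.331): cos²i = 0.25719 → i = 59.527°, r = 40.356°, D_min = 137.630°, rainbow angle = 42.370°.
Angular width = |41.500° − 42.370°| = 0.870°.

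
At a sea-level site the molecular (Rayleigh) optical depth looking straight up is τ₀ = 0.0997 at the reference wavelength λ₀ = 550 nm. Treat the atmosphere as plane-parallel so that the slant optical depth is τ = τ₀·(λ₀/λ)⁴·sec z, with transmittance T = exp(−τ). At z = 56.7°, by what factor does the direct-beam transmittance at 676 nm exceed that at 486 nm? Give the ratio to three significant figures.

1.24

Airmass: sec 56.7° = 1.8214.
τ(676 nm) = 0.0997 × (550/676)⁴ × 1.8214 = 0.0997 × 0.4382 × 1.8214 = 0.0796.
τ(486 nm) = 0.0997 × (550/486)⁴ × 1.8214 = 0.0997 × 1.6402 × 1.8214 = 0.2979.
T(676)/T(486) = exp(τ_B − τ_A) = exp(0.2183) = 1.2439.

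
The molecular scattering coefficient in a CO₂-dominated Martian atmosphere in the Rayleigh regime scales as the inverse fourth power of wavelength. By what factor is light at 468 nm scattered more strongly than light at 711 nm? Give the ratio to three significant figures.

5.33

Rayleigh scattering ∝ λ⁻⁴, so the ratio of coefficients is the inverse fourth power of the wavelength ratio.
σ(468)/σ(711) = (711/468)⁴ = (1.5192)⁴ = 5.327.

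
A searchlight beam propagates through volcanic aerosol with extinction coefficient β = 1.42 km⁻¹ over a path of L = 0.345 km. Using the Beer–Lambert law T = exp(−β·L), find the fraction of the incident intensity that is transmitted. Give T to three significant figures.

0.613

τ = β·L = 1.42 × 0.345 = 0.4899.
T = exp(−0.4899) = 0.6127.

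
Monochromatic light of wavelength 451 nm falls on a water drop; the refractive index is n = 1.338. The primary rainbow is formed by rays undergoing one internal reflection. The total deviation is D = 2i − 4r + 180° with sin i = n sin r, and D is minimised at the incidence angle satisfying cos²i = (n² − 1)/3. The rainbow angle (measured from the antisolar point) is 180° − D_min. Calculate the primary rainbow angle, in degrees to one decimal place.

41.4°

cos²i = (1.79024 − 1)/3 = 0.26341; i = arccos(0.51324) = 59.120°.
sin r = sin 59.120°/1.338 = 0.64144; r = 39.899°.
D_min = 2·59.120° − 4·39.899° + 180° = 138.643°.
Rainbow angle = 180° − D_min = 41.357°.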